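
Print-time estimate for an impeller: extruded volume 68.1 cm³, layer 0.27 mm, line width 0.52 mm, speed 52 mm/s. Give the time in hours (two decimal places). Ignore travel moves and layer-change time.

2.59 hours

Bead cross-section = 0.27 × 0.52, so 0.1404 mm².
Total extruded path = 68100/0.1404 = 485042.7 mm.
Extrusion time = 485042.7 / 52, so 9327.7 s.
Converting: 9327.7 s = 2.59 hours.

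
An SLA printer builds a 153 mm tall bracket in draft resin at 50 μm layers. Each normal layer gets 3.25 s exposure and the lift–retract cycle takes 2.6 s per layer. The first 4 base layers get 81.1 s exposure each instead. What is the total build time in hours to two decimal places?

Layer count = ceil(153 / 0.05) = 3060.
Bottom layers = 4 × (81.1 + 2.6) = 334.8 s.
Regular layers = 3056 × (3.25 + 2.6) = 17877.6 s.
Sum: 334.8 + 17877.6 = 18212.4 s → 5.06 hours.

5.06 hours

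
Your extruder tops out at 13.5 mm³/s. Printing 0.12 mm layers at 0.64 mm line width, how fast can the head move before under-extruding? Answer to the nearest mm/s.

176 mm/s

Bead cross-section = 0.12 × 0.64, so 0.0768 mm².
v_max = Q/A = 13.5/0.0768 = 175.78 mm/s → 176 mm/s.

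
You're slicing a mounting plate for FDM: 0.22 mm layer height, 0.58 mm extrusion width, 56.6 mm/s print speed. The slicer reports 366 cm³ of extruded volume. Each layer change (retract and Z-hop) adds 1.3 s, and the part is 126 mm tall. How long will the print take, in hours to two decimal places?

Bead cross-section = 0.22 × 0.58, so 0.1276 mm².
Toolpath length = 366 cm³ / 0.1276 mm² = 366000 / 0.1276 = 2868338.6 mm.
Print-move time = 2868338.6 / 56.6 = 50677.4 s.
Layers = ⌈126/0.22⌉ = 573.
Layer-change overhead: 573 × 1.3 → 744.9 s.
Total = 50677.4 + 744.9 = 51422.3 s = 14.28 hours.

14.28 hours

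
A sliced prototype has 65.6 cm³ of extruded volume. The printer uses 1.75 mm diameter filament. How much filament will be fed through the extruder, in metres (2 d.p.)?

27.27 m

Cross-section of 1.75 mm filament: π·(1.75/2)² = 2.4053 mm².
Length = 65.6 cm³ / 2.4053 mm² = 65600 / 2.4053 = 27273.11 mm = 27.27 m.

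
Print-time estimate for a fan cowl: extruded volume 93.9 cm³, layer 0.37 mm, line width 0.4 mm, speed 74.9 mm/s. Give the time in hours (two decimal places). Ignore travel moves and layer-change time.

2.35 hours

Extrusion cross-section = 0.37 × 0.4 = 0.148 mm².
Total extruded path = 93900/0.148 = 634459.5 mm.
Print-move time: 634459.5 / 74.9 → 8470.8 s.
8470.8 s = 2.35 hours.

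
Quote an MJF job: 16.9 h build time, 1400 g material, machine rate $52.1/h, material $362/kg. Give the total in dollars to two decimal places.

Machine-time cost = 52.1 × 16.9 = $880.49.
Material charge = 362 × 1400/1000 = $506.80.
Job cost: 880.49 + 506.80 = $1387.29.

$1387.29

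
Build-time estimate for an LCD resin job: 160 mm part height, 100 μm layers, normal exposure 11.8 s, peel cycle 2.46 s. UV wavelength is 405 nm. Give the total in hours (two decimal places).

Layer count = ceil(160 / 0.1) = 1600.
Each layer takes = 11.8 + 2.46 = 14.26 s.
Total = 1600 × 14.26 = 22816 s = 6.34 hours.

6.34 hours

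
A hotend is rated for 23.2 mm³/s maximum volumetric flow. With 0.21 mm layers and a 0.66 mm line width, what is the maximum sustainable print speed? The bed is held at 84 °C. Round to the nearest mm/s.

Extrusion cross-section = 0.21 × 0.66 = 0.1386 mm².
v_max = Q/A = 23.2/0.1386 = 167.39 mm/s → 167 mm/s.

167 mm/s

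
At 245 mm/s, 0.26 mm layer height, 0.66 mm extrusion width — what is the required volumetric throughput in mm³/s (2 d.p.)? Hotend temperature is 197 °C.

42.04

Extrusion cross-section = 0.26 × 0.66 = 0.1716 mm².
Volumetric flow = 245 × 0.1716 = 42.04 mm³/s.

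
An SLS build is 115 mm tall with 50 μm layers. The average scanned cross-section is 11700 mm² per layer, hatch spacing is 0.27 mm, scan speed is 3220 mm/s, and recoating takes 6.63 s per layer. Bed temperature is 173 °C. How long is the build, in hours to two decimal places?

Layers = ⌈115/0.05⌉ = 2300.
Per-layer scan distance = 11700 / 0.27, so 43333.3 mm.
Scan time per layer: 43333.3 / 3220 → 13.4575 s.
Layer cycle: 13.4575 + 6.63 → 20.0875 s.
Total: 2300 × 20.0875 s = 46201.25 s → 12.83 hours.

12.83 hours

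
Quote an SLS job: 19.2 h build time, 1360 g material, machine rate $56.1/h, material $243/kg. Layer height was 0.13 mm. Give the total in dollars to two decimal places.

Machine cost = 56.1 × 19.2, so $1077.12.
Material charge = 243 × 1360/1000, so $330.48.
Total = 1077.12 + 330.48 = $1407.60.

$1407.60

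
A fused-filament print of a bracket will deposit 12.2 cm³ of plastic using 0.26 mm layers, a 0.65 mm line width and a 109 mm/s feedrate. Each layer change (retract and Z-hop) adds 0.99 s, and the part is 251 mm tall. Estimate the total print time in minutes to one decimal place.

27.0 minutes

Bead cross-section: 0.26 × 0.65 → 0.169 mm².
Toolpath length = 12.2 cm³ / 0.169 mm² = 12200 / 0.169 = 72189.3 mm.
Print-move time = 72189.3 / 109, so 662.3 s.
Layers = ⌈251/0.26⌉ = 966.
Layer-change overhead = 966 × 0.99 = 956.34 s.
Altogether 662.3 + 956.34 = 1618.64 s, i.e. 27.0 minutes.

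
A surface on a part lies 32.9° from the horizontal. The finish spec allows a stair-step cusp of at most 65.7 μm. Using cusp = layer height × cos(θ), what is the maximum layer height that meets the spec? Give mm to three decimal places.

cos(32.9°) = 0.8396; t_max = 0.0657/0.8396 = 0.078 mm.

0.078 mm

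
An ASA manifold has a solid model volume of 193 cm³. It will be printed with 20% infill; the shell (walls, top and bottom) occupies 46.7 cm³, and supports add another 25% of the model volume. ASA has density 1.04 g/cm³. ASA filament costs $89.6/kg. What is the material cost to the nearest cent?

$11.57

Interior volume: 193 − 46.7 → 146.3 cm³.
Deposited infill = 0.20 × 146.3 = 29.26 cm³.
Support = 0.25 × 193 = 48.25 cm³.
Total extruded = 46.7 + 29.26 + 48.25, so 124.21 cm³.
Mass = 124.21 × 1.04, so 129.1784 g.
At $89.6/kg: 129.1784/1000 × 89.6 = $11.57.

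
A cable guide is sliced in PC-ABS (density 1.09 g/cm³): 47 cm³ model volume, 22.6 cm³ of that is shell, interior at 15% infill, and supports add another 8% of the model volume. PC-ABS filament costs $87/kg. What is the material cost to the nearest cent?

Volume inside the shell = 47 − 22.6, so 24.4 cm³.
Infill deposited: 0.15 × 24.4 → 3.66 cm³.
Support = 0.08 × 47 = 3.76 cm³.
Total printed volume = 22.6 + 3.66 + 3.76, so 30.02 cm³.
Mass = 30.02 × 1.09, so 32.7218 g.
At $87/kg: 32.7218/1000 × 87 = $2.85.

$2.85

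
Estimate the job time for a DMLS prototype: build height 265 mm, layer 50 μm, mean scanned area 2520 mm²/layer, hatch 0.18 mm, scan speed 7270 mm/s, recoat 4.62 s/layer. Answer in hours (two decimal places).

Number of layers: 265 / 0.05 → 5300 (rounded up).
Per-layer scan distance: 2520 / 0.18 → 14000 mm.
Scan time per layer = 14000 / 7270, so 1.9257 s.
Time per layer = 1.9257 + 4.62, so 6.5457 s.
Build time = 5300 × 6.5457 = 34692.21 s = 9.64 hours.

9.64 hours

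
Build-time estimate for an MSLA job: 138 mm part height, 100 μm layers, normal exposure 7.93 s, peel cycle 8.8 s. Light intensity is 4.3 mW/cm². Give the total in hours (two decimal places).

Number of layers: 138 / 0.1 → 1380 (rounded up).
Per-layer time = 7.93 + 8.8 = 16.73 s.
Build time: 1380 × 16.73 s = 23087.4 s, i.e. 6.41 hours.

6.41 hours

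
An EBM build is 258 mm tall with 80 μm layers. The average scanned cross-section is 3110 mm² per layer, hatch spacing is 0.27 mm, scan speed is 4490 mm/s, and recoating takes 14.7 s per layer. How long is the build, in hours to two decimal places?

Layers = ⌈258/0.08⌉ = 3225.
Scan path per layer = 3110 / 0.27, so 11518.5 mm.
Scan time per layer: 11518.5 / 4490 → 2.5654 s.
Time per layer: 2.5654 + 14.7 → 17.2654 s.
3225 layers × 17.2654 s/layer = 55680.915 s, i.e. 15.47 hours.

15.47 hours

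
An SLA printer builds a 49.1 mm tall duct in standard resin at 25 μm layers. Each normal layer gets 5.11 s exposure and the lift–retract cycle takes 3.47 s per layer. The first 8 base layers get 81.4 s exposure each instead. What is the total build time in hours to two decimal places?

Layer count = ceil(49.1 / 0.025) = 1964.
Base layers: 8 × (81.4 + 3.47) → 678.96 s.
Regular layers = 1956 × (5.11 + 3.47), so 16782.48 s.
Total = 678.96 + 16782.48 = 17461.44 s = 4.85 hours.

4.85 hours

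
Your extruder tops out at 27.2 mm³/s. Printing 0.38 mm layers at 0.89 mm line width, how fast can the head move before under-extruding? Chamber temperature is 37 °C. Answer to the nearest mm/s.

80 mm/s

Extrusion cross-section = 0.38 × 0.89, so 0.3382 mm².
v_max = Q/A = 27.2/0.3382 = 80.43 mm/s → 80 mm/s.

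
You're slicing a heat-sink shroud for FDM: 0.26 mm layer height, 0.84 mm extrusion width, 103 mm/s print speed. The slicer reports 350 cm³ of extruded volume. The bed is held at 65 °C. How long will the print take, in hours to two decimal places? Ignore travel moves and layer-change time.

Line area = 0.26 × 0.84, so 0.2184 mm².
Total extruded path = 350000/0.2184 = 1602564.1 mm.
Time extruding = 1602564.1 / 103, so 15558.9 s.
Converting: 15558.9 s = 4.32 hours.

4.32 hours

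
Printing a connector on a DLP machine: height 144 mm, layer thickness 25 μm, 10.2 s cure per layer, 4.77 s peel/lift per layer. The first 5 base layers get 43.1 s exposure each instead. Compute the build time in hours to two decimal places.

24.00 hours

Layers = ⌈144/0.025⌉ = 5760.
Base layers = 5 × (43.1 + 4.77) = 239.35 s.
Remaining layers = 5755 × (10.2 + 4.77), so 86152.35 s.
Total = 239.35 + 86152.35 = 86391.7 s = 24.00 hours.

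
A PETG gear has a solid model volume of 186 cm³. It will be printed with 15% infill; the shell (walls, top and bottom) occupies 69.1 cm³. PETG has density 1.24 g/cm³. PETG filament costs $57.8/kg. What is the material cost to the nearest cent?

Infill region = 186 − 69.1 = 116.9 cm³.
Infill volume = 0.15 × 116.9 = 17.535 cm³.
Total extruded = 69.1 + 17.535 = 86.635 cm³.
Mass = 86.635 × 1.24, so 107.4274 g.
Cost = 107.4274 g / 1000 × $57.8/kg = $6.21.

$6.21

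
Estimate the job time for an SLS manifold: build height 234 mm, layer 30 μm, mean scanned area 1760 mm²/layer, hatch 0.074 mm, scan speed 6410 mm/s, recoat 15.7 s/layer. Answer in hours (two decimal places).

Number of layers: 234 / 0.03 → 7800 (rounded up).
Scan path per layer = 1760 / 0.074 = 23783.8 mm.
Per-layer scan time = 23783.8 / 6410, so 3.7104 s.
Per-layer time = 3.7104 + 15.7, so 19.4104 s.
Build time = 7800 × 19.4104 = 151401.12 s = 42.06 hours.

42.06 hours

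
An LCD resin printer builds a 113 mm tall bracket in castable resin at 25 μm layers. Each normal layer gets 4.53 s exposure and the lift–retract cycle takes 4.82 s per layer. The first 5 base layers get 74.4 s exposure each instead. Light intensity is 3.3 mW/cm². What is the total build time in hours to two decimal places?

Layers = ⌈113/0.025⌉ = 4520.
Bottom layers = 5 × (74.4 + 4.82), so 396.1 s.
Regular layers: 4515 × (4.53 + 4.82) → 42215.25 s.
Total = 396.1 + 42215.25 = 42611.35 s = 11.84 hours.

11.84 hours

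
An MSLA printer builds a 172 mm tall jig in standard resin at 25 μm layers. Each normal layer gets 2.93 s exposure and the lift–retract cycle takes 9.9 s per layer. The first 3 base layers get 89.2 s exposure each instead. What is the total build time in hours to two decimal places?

24.59 hours

Layer count = ceil(172 / 0.025) = 6880.
Base layers = 3 × (89.2 + 9.9) = 297.3 s.
Remaining layers: 6877 × (2.93 + 9.9) → 88231.91 s.
Sum: 297.3 + 88231.91 = 88529.21 s → 24.59 hours.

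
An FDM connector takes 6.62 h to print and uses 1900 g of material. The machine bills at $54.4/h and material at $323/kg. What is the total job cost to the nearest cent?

$973.83

Machine cost = 54.4 × 6.62, so $360.128.
Material cost: 323 × 1900/1000 → $613.70.
Job cost: 360.128 + 613.70 = 973.828 ≈ $973.83.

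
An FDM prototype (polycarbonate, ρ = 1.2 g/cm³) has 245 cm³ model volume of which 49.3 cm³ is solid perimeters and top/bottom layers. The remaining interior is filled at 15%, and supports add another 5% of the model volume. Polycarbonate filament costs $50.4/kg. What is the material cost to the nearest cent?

$5.50

Infill region = 245 − 49.3 = 195.7 cm³.
Deposited infill = 0.15 × 195.7, so 29.355 cm³.
Support = 0.05 × 245, so 12.25 cm³.
Deposited volume = 49.3 + 29.355 + 12.25, so 90.905 cm³.
Mass: 90.905 × 1.2 → 109.086 g.
Cost = 109.086 g / 1000 × $50.4/kg = $5.50.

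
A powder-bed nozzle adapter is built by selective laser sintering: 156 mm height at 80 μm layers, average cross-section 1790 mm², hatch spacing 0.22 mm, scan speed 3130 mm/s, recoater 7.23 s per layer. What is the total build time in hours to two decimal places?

5.32 hours

Layers = ⌈156/0.08⌉ = 1950.
Per-layer scan distance: 1790 / 0.22 → 8136.4 mm.
Per-layer scan time = 8136.4 / 3130 = 2.5995 s.
Time per layer = 2.5995 + 7.23, so 9.8295 s.
1950 layers × 9.8295 s/layer = 19167.525 s, i.e. 5.32 hours.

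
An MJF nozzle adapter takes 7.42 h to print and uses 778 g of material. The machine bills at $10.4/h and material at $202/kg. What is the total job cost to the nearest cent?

$234.32

Machine cost = 10.4 × 7.42 = $77.168.
Feedstock cost = 202 × 778/1000 = $157.156.
Job cost: 77.168 + 157.156 = 234.324 ≈ $234.32.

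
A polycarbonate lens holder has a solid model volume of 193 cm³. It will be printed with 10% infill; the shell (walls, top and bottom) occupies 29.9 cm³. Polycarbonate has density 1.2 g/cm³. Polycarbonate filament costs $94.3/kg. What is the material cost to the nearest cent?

Infill region = 193 − 29.9 = 163.1 cm³.
Infill deposited = 0.10 × 163.1, so 16.31 cm³.
Total printed volume = 29.9 + 16.31, so 46.21 cm³.
Mass: 46.21 × 1.2 → 55.452 g.
Cost = 55.452 g / 1000 × $94.3/kg = $5.23.

$5.23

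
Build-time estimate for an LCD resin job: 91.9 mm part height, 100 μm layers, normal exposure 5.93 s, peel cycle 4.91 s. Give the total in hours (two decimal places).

2.77 hours

Layers = ⌈91.9/0.1⌉ = 919.
Each layer takes = 5.93 + 4.91, so 10.84 s.
Build time: 919 × 10.84 s = 9961.96 s, i.e. 2.77 hours.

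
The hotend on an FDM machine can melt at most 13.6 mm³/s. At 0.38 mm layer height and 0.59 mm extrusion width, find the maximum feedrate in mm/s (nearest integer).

A = 0.38 × 0.59, so 0.2242 mm².
v_max = Q/A = 13.6/0.2242 = 60.66 mm/s → 61 mm/s.

61 mm/s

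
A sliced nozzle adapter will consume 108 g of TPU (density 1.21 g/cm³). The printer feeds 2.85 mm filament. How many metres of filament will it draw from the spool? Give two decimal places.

Volume = 108 g / 1.21 g·cm⁻³ = 89.2562 cm³ = 89256.2 mm³.
A = π r² = π × 1.425² = 6.3794 mm².
L = V/A = 89256.2/6.3794 = 13991.32 mm → 13.99 m.

13.99 m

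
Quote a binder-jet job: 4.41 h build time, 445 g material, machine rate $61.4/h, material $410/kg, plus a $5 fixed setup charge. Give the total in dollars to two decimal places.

Machine cost = 61.4 × 4.41 = $270.774.
Material cost: 410 × 445/1000 → $182.45.
Adding setup: 270.774 + 182.45 + 5 → 458.224 ≈ $458.22.

$458.22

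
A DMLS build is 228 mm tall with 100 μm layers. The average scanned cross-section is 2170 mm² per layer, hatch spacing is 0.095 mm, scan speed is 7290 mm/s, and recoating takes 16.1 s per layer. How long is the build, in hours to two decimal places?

12.18 hours

Layers = ⌈228/0.1⌉ = 2280.
Hatch length per layer = 2170 / 0.095 = 22842.1 mm.
Scan time per layer = 22842.1 / 7290, so 3.1333 s.
Per-layer time = 3.1333 + 16.1 = 19.2333 s.
2280 layers × 19.2333 s/layer = 43851.924 s, i.e. 12.18 hours.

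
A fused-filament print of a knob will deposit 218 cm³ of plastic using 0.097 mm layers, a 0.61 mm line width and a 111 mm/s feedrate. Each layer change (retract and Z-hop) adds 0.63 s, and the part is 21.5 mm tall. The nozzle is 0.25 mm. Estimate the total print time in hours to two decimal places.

Line area: 0.097 × 0.61 → 0.05917 mm².
Path length: 218000 mm³ / 0.05917 mm² → 3684299.5 mm.
Time extruding = 3684299.5 / 111, so 33191.9 s.
Layers = ⌈21.5/0.097⌉ = 222.
Layer-change overhead: 222 × 0.63 → 139.86 s.
Total = 33191.9 + 139.86 = 33331.76 s = 9.26 hours.

9.26 hours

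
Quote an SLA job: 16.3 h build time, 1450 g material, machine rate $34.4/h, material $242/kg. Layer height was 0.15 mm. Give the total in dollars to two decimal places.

Time charge: 34.4 × 16.3 → $560.72.
Material charge = 242 × 1450/1000 = $350.90.
Job cost: 560.72 + 350.90 = $911.62.

$911.62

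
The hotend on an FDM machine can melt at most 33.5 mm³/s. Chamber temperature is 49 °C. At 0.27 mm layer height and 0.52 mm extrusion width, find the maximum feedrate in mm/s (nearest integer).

A = 0.27 × 0.52 = 0.1404 mm².
Max speed = 33.5 / 0.1404 = 238.60 ≈ 239 mm/s.

239 mm/s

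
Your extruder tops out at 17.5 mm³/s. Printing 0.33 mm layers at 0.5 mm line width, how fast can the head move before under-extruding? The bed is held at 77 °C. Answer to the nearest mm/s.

Extrusion cross-section: 0.33 × 0.5 → 0.165 mm².
v_max = Q/A = 17.5/0.165 = 106.06 mm/s → 106 mm/s.

106 mm/s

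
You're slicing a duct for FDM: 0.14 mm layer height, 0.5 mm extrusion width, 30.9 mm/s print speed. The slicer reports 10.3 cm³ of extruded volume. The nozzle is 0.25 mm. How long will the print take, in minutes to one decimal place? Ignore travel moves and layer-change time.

Line area = 0.14 × 0.5 = 0.07 mm².
Total extruded path = 10300/0.07 = 147142.9 mm.
Time extruding: 147142.9 / 30.9 → 4761.9 s.
That's 4761.9 s → 79.4 minutes.

79.4 minutes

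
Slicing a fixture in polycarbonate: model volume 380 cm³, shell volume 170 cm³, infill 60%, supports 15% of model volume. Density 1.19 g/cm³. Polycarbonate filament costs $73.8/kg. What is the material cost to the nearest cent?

Infill region: 380 − 170 → 210 cm³.
Deposited infill = 0.60 × 210 = 126 cm³.
Support = 0.15 × 380 = 57 cm³.
Total printed volume = 170 + 126 + 57 = 353 cm³.
Mass: 353 × 1.19 → 420.07 g.
At $73.8/kg: 420.07/1000 × 73.8 = $31.00.

$31.00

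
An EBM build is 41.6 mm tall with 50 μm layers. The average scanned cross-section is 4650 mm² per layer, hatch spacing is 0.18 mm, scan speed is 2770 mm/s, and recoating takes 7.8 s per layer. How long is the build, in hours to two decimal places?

3.96 hours

Layer count = ceil(41.6 / 0.05) = 832.
Per-layer scan distance: 4650 / 0.18 → 25833.3 mm.
Beam time per layer = 25833.3 / 2770 = 9.3261 s.
Time per layer: 9.3261 + 7.8 → 17.1261 s.
Build time = 832 × 17.1261 = 14248.9152 s = 3.96 hours.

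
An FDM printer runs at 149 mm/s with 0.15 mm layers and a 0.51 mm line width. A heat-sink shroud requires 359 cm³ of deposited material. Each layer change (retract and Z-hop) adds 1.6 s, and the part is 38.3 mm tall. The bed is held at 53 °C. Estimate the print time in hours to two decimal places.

Line area = 0.15 × 0.51 = 0.0765 mm².
Toolpath length = 359 cm³ / 0.0765 mm² = 359000 / 0.0765 = 4692810.5 mm.
Print-move time: 4692810.5 / 149 → 31495.4 s.
Layers = ⌈38.3/0.15⌉ = 256.
Layer-change overhead: 256 × 1.6 → 409.6 s.
Total = 31495.4 + 409.6 = 31905 s = 8.86 hours.

8.86 hours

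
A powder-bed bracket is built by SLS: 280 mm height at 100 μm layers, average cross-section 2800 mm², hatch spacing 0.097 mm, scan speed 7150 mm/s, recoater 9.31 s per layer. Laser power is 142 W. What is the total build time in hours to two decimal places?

Layer count = ceil(280 / 0.1) = 2800.
Hatch length per layer = 2800 / 0.097, so 28866 mm.
Scan time per layer = 28866 / 7150, so 4.0372 s.
Per-layer time: 4.0372 + 9.31 → 13.3472 s.
Build time = 2800 × 13.3472 = 37372.16 s = 10.38 hours.

10.38 hours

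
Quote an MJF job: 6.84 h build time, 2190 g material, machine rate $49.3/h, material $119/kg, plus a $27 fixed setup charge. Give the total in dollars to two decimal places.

$624.82

Time charge = 49.3 × 6.84 = $337.212.
Feedstock cost = 119 × 2190/1000 = $260.61.
Adding setup: 337.212 + 260.61 + 27 → 624.822 ≈ $624.82.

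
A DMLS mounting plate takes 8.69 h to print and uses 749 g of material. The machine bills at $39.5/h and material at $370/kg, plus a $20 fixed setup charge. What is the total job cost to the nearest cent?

Time charge = 39.5 × 8.69 = $343.255.
Material cost = 370 × 749/1000, so $277.13.
Adding setup: 343.255 + 277.13 + 20 → 640.385 ≈ $640.39.

$640.39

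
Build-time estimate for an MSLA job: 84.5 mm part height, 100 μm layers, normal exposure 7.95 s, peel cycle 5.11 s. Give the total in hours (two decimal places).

3.07 hours

Number of layers: 84.5 / 0.1 → 845 (rounded up).
Cycle time: 7.95 + 5.11 → 13.06 s.
Total = 845 × 13.06 = 11035.7 s = 3.07 hours.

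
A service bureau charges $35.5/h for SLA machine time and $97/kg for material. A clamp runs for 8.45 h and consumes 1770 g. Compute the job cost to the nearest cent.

$471.67

Machine cost = 35.5 × 8.45 = $299.975.
Material charge = 97 × 1770/1000, so $171.69.
Job cost: 299.975 + 171.69 = 471.665 ≈ $471.67.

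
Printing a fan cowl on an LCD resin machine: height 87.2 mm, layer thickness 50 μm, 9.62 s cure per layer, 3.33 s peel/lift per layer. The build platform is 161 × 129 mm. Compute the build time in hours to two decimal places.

Layer count = ceil(87.2 / 0.05) = 1744.
Each layer takes = 9.62 + 3.33, so 12.95 s.
Total = 1744 × 12.95 = 22584.8 s = 6.27 hours.

6.27 hours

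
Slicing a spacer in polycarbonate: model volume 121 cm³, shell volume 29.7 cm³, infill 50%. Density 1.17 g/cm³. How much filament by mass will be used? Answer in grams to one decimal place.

Infill region: 121 − 29.7 → 91.3 cm³.
Infill volume = 0.50 × 91.3, so 45.65 cm³.
Total printed volume = 29.7 + 45.65, so 75.35 cm³.
Mass: 75.35 × 1.17 → 88.1595 g.

88.2 g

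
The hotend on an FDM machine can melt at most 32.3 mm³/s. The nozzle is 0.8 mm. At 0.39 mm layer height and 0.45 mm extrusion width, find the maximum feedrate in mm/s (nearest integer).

184 mm/s

Extrusion cross-section = 0.39 × 0.45 = 0.1755 mm².
Max speed = 32.3 / 0.1755 = 184.05 ≈ 184 mm/s.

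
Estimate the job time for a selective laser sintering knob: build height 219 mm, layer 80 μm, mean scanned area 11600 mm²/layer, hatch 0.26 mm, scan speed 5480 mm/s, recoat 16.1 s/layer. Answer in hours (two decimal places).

Layers = ⌈219/0.08⌉ = 2738.
Per-layer scan distance = 11600 / 0.26, so 44615.4 mm.
Scan time per layer: 44615.4 / 5480 → 8.1415 s.
Layer cycle = 8.1415 + 16.1, so 24.2415 s.
Build time = 2738 × 24.2415 = 66373.227 s = 18.44 hours.

18.44 hours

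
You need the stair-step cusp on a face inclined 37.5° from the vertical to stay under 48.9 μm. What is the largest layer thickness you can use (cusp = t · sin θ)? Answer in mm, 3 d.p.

sin(37.5°) = 0.6088; t_max = 0.0489/0.6088 = 0.080 mm.

0.080 mm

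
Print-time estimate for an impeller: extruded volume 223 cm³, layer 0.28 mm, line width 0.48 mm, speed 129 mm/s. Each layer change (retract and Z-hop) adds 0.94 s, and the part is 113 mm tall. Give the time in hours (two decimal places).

3.68 hours

Bead cross-section = 0.28 × 0.48, so 0.1344 mm².
Toolpath length = 223 cm³ / 0.1344 mm² = 223000 / 0.1344 = 1659226.2 mm.
Print-move time: 1659226.2 / 129 → 12862.2 s.
Layer count = ceil(113 / 0.28) = 404.
Layer-change overhead = 404 × 0.94, so 379.76 s.
Altogether 12862.2 + 379.76 = 13241.96 s, i.e. 3.68 hours.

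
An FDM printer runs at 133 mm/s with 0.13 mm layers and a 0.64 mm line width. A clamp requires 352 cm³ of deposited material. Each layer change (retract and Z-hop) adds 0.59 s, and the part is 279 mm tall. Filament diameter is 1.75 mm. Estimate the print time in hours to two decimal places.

Line area = 0.13 × 0.64 = 0.0832 mm².
Toolpath length = 352 cm³ / 0.0832 mm² = 352000 / 0.0832 = 4230769.2 mm.
Time extruding = 4230769.2 / 133 = 31810.3 s.
Layers = ⌈279/0.13⌉ = 2147.
Non-print overhead = 2147 × 0.59 = 1266.73 s.
Altogether 31810.3 + 1266.73 = 33077.03 s, i.e. 9.19 hours.

9.19 hours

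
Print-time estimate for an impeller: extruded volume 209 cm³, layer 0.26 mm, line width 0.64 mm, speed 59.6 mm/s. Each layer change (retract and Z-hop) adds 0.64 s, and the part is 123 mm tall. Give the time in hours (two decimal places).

Bead cross-section = 0.26 × 0.64, so 0.1664 mm².
Toolpath length = 209 cm³ / 0.1664 mm² = 209000 / 0.1664 = 1256009.6 mm.
Extrusion time: 1256009.6 / 59.6 → 21074 s.
Layer count = ceil(123 / 0.26) = 474.
Layer-change overhead = 474 × 0.64, so 303.36 s.
Total = 21074 + 303.36 = 21377.36 s = 5.94 hours.

5.94 hours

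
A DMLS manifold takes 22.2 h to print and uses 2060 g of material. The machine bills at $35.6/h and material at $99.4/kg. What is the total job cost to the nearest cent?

$995.08

Machine cost = 35.6 × 22.2, so $790.32.
Material charge = 99.4 × 2060/1000, so $204.764.
Job cost: 790.32 + 204.764 = 995.084 ≈ $995.08.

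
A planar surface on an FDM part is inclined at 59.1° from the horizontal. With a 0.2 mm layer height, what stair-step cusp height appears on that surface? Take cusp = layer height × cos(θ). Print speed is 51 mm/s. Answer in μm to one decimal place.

102.7 μm

h_c = t·cos θ = 0.2 × 0.5135 = 0.1027 mm (102.7 μm).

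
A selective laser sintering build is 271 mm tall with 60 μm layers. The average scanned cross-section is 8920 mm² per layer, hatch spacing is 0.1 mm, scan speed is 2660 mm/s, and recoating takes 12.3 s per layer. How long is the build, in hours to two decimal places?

Layers = ⌈271/0.06⌉ = 4517.
Hatch length per layer = 8920 / 0.1, so 89200 mm.
Per-layer scan time: 89200 / 2660 → 33.5338 s.
Per-layer time = 33.5338 + 12.3 = 45.8338 s.
Total: 4517 × 45.8338 s = 207031.2746 s → 57.51 hours.

57.51 hours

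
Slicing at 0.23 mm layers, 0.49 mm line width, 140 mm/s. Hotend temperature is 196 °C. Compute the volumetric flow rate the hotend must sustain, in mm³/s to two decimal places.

A = 0.23 × 0.49, so 0.1127 mm².
Q = v·A = 140 × 0.1127 = 15.78 mm³/s.

15.78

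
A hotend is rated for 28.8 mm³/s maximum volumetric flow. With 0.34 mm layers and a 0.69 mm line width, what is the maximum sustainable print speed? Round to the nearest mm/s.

123 mm/s

Extrusion cross-section = 0.34 × 0.69 = 0.2346 mm².
v_max = Q/A = 28.8/0.2346 = 122.76 mm/s → 123 mm/s.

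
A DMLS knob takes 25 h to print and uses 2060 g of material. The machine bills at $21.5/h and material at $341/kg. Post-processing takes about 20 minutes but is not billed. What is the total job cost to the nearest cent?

Machine-time cost: 21.5 × 25 → $537.50.
Material charge: 341 × 2060/1000 → $702.46.
Job cost: 537.50 + 702.46 = $1239.96.

$1239.96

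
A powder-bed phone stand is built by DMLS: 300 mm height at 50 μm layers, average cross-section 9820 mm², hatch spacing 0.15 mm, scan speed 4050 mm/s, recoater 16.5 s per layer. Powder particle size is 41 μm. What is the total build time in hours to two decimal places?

Layer count = ceil(300 / 0.05) = 6000.
Per-layer scan distance = 9820 / 0.15 = 65466.7 mm.
Per-layer scan time: 65466.7 / 4050 → 16.1646 s.
Layer cycle = 16.1646 + 16.5 = 32.6646 s.
Build time = 6000 × 32.6646 = 195987.6 s = 54.44 hours.

54.44 hours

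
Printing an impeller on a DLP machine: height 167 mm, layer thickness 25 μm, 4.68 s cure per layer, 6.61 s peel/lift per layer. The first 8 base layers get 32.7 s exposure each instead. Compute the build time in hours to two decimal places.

21.01 hours

Layer count = ceil(167 / 0.025) = 6680.
Base layers = 8 × (32.7 + 6.61), so 314.48 s.
Normal layers = 6672 × (4.68 + 6.61), so 75326.88 s.
Sum: 314.48 + 75326.88 = 75641.36 s → 21.01 hours.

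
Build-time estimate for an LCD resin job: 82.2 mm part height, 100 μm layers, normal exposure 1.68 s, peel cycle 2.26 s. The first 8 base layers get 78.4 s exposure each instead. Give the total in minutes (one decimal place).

64.2 minutes

Number of layers: 82.2 / 0.1 → 822 (rounded up).
Burn-in layers = 8 × (78.4 + 2.26), so 645.28 s.
Regular layers = 814 × (1.68 + 2.26), so 3207.16 s.
Total = 645.28 + 3207.16 = 3852.44 s = 64.2 minutes.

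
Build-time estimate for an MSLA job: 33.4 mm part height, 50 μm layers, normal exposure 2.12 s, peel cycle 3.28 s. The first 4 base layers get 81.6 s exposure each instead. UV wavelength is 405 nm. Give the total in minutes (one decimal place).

65.4 minutes

Layer count = ceil(33.4 / 0.05) = 668.
Bottom layers = 4 × (81.6 + 3.28), so 339.52 s.
Remaining layers: 664 × (2.12 + 3.28) → 3585.6 s.
Total = 339.52 + 3585.6 = 3925.12 s = 65.4 minutes.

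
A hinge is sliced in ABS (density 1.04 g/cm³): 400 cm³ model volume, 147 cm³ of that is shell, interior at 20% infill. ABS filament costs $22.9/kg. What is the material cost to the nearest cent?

Interior volume = 400 − 147, so 253 cm³.
Deposited infill = 0.20 × 253 = 50.6 cm³.
Deposited volume: 147 + 50.6 → 197.6 cm³.
Mass: 197.6 × 1.04 → 205.504 g.
At $22.9/kg: 205.504/1000 × 22.9 = $4.71.

$4.71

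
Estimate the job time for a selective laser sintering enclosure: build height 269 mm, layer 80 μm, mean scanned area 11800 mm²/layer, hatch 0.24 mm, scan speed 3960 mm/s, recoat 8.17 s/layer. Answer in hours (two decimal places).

Layers = ⌈269/0.08⌉ = 3363.
Per-layer scan distance = 11800 / 0.24 = 49166.7 mm.
Scan time per layer: 49166.7 / 3960 → 12.4158 s.
Time per layer: 12.4158 + 8.17 → 20.5858 s.
3363 layers × 20.5858 s/layer = 69230.0454 s, i.e. 19.23 hours.

19.23 hours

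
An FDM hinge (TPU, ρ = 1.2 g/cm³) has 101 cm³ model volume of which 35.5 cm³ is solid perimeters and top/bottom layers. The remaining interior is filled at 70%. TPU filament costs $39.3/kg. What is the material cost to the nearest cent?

$3.84

Infill region = 101 − 35.5, so 65.5 cm³.
Infill volume = 0.70 × 65.5, so 45.85 cm³.
Total printed volume: 35.5 + 45.85 → 81.35 cm³.
Mass = 81.35 × 1.2, so 97.62 g.
Cost = 97.62 g / 1000 × $39.3/kg = $3.84.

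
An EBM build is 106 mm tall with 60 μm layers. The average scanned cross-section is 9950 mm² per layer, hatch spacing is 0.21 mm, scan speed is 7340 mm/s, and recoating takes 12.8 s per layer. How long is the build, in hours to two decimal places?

9.45 hours

Layers = ⌈106/0.06⌉ = 1767.
Per-layer scan distance = 9950 / 0.21 = 47381 mm.
Beam time per layer = 47381 / 7340 = 6.4552 s.
Time per layer: 6.4552 + 12.8 → 19.2552 s.
1767 layers × 19.2552 s/layer = 34023.9384 s, i.e. 9.45 hours.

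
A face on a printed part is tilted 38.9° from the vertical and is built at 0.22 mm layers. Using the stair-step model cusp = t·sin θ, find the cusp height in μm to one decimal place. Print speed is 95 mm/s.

138.2 μm

h_c = t·sin θ = 0.22 × 0.6280 = 0.13816 mm (138.2 μm).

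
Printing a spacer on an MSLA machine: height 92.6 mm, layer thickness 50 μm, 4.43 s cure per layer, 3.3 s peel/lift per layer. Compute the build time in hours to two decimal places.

Number of layers: 92.6 / 0.05 → 1852 (rounded up).
Each layer takes = 4.43 + 3.3 = 7.73 s.
Total = 1852 × 7.73 = 14315.96 s = 3.98 hours.

3.98 hours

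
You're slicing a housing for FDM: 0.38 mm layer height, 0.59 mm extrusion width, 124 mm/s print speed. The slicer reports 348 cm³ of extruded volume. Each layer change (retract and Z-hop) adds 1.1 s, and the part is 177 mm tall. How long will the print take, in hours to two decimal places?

Extrusion cross-section = 0.38 × 0.59, so 0.2242 mm².
Toolpath length = 348 cm³ / 0.2242 mm² = 348000 / 0.2242 = 1552185.5 mm.
Time extruding = 1552185.5 / 124, so 12517.6 s.
Layer count = ceil(177 / 0.38) = 466.
Z-hop total = 466 × 1.1 = 512.6 s.
Total = 12517.6 + 512.6 = 13030.2 s = 3.62 hours.

3.62 hours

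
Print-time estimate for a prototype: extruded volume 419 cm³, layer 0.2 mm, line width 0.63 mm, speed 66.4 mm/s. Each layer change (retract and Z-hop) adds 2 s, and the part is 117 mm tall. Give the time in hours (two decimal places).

14.24 hours

Bead cross-section = 0.2 × 0.63, so 0.126 mm².
Total extruded path = 419000/0.126 = 3325396.8 mm.
Print-move time = 3325396.8 / 66.4 = 50081.3 s.
Layer count = ceil(117 / 0.2) = 585.
Z-hop total: 585 × 2 → 1170 s.
Altogether 50081.3 + 1170 = 51251.3 s, i.e. 14.24 hours.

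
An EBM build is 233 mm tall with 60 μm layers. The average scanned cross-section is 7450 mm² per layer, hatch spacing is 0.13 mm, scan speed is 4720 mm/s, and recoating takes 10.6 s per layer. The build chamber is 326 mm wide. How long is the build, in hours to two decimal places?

24.54 hours

Layers = ⌈233/0.06⌉ = 3884.
Per-layer scan distance: 7450 / 0.13 → 57307.7 mm.
Per-layer scan time = 57307.7 / 4720 = 12.1415 s.
Per-layer time = 12.1415 + 10.6 = 22.7415 s.
Build time = 3884 × 22.7415 = 88327.986 s = 24.54 hours.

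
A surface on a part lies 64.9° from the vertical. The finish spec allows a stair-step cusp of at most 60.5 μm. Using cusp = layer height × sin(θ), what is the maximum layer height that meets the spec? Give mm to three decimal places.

sin(64.9°) = 0.9056; t_max = 0.0605/0.9056 = 0.067 mm.

0.067 mm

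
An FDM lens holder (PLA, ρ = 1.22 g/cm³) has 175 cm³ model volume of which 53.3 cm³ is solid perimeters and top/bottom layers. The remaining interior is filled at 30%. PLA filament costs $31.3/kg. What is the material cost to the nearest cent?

$3.43

Interior volume = 175 − 53.3 = 121.7 cm³.
Infill deposited = 0.30 × 121.7, so 36.51 cm³.
Deposited volume = 53.3 + 36.51, so 89.81 cm³.
Mass = 89.81 × 1.22 = 109.5682 g.
Cost = 109.5682 g / 1000 × $31.3/kg = $3.43.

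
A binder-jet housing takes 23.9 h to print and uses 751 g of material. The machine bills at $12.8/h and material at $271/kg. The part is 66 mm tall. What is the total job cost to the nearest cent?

$509.44

Time charge = 12.8 × 23.9 = $305.92.
Material cost = 271 × 751/1000, so $203.521.
Job cost: 305.92 + 203.521 = 509.441 ≈ $509.44.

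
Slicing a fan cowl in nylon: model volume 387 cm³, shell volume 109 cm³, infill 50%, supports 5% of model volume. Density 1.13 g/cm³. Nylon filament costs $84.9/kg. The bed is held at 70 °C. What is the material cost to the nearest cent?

Infill region = 387 − 109 = 278 cm³.
Infill volume: 0.50 × 278 → 139 cm³.
Support = 0.05 × 387 = 19.35 cm³.
Deposited volume: 109 + 139 + 19.35 → 267.35 cm³.
Mass: 267.35 × 1.13 → 302.1055 g.
At $84.9/kg: 302.1055/1000 × 84.9 = $25.65.

$25.65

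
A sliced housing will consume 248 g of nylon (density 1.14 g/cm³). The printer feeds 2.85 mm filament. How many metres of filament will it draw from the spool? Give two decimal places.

Volume = 248 g / 1.14 g·cm⁻³ = 217.5439 cm³ = 217543.9 mm³.
Cross-section of 2.85 mm filament: π·(2.85/2)² = 6.3794 mm².
L = V/A = 217543.9/6.3794 = 34101 mm → 34.10 m.

34.10 m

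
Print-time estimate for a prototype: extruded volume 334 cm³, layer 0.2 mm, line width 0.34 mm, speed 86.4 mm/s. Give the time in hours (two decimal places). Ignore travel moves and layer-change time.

15.79 hours

Extrusion cross-section: 0.2 × 0.34 → 0.068 mm².
Total extruded path = 334000/0.068 = 4911764.7 mm.
Print-move time = 4911764.7 / 86.4 = 56849.1 s.
56849.1 s = 15.79 hours.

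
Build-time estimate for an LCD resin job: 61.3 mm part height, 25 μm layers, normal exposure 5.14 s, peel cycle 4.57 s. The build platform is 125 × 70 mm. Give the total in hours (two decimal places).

Number of layers: 61.3 / 0.025 → 2452 (rounded up).
Each layer takes = 5.14 + 4.57 = 9.71 s.
Total = 2452 × 9.71 = 23808.92 s = 6.61 hours.

6.61 hours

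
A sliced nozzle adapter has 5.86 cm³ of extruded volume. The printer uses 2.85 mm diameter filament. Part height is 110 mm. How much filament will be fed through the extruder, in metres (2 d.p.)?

Cross-section of 2.85 mm filament: π·(2.85/2)² = 6.3794 mm².
Length = 5.86 cm³ / 6.3794 mm² = 5860 / 6.3794 = 918.58 mm = 0.92 m.

0.92 m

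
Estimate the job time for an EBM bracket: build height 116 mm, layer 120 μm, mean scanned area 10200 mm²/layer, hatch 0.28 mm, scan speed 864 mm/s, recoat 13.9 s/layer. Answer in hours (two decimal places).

Layer count = ceil(116 / 0.12) = 967.
Per-layer scan distance: 10200 / 0.28 → 36428.6 mm.
Beam time per layer = 36428.6 / 864 = 42.1627 s.
Time per layer = 42.1627 + 13.9, so 56.0627 s.
967 layers × 56.0627 s/layer = 54212.6309 s, i.e. 15.06 hours.

15.06 hours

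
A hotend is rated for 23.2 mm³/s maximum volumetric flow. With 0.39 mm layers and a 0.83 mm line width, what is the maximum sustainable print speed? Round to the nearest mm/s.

Bead cross-section = 0.39 × 0.83 = 0.3237 mm².
v_max = Q/A = 23.2/0.3237 = 71.67 mm/s → 72 mm/s.

72 mm/s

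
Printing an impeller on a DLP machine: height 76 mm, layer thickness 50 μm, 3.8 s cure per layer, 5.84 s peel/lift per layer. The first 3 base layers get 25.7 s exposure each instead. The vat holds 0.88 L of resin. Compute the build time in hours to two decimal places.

Number of layers: 76 / 0.05 → 1520 (rounded up).
Base layers = 3 × (25.7 + 5.84) = 94.62 s.
Remaining layers = 1517 × (3.8 + 5.84) = 14623.88 s.
Sum: 94.62 + 14623.88 = 14718.5 s → 4.09 hours.

4.09 hours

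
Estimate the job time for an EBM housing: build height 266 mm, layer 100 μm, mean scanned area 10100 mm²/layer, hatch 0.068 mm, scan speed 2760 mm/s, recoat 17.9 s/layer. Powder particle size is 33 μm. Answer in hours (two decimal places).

Number of layers: 266 / 0.1 → 2660 (rounded up).
Scan path per layer = 10100 / 0.068 = 148529.4 mm.
Per-layer scan time = 148529.4 / 2760, so 53.815 s.
Per-layer time = 53.815 + 17.9, so 71.715 s.
Total: 2660 × 71.715 s = 190761.9 s → 52.99 hours.

52.99 hours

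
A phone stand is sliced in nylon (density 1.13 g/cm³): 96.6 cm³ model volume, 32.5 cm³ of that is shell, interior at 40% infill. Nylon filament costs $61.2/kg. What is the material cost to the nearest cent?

Infill region = 96.6 − 32.5 = 64.1 cm³.
Infill volume = 0.40 × 64.1 = 25.64 cm³.
Total printed volume = 32.5 + 25.64, so 58.14 cm³.
Mass = 58.14 × 1.13 = 65.6982 g.
Cost = 65.6982 g / 1000 × $61.2/kg = $4.02.

$4.02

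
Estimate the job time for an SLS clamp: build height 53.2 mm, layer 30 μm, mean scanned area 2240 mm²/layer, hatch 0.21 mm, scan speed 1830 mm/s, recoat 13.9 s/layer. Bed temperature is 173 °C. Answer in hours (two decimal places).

9.72 hours

Number of layers: 53.2 / 0.03 → 1774 (rounded up).
Hatch length per layer = 2240 / 0.21 = 10666.7 mm.
Laser time per layer: 10666.7 / 1830 → 5.8288 s.
Time per layer: 5.8288 + 13.9 → 19.7288 s.
1774 layers × 19.7288 s/layer = 34998.8912 s, i.e. 9.72 hours.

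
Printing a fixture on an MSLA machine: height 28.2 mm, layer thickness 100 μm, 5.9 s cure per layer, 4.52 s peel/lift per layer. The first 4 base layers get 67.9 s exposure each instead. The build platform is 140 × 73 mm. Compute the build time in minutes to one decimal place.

53.1 minutes

Number of layers: 28.2 / 0.1 → 282 (rounded up).
Burn-in layers = 4 × (67.9 + 4.52) = 289.68 s.
Regular layers = 278 × (5.9 + 4.52), so 2896.76 s.
Total = 289.68 + 2896.76 = 3186.44 s = 53.1 minutes.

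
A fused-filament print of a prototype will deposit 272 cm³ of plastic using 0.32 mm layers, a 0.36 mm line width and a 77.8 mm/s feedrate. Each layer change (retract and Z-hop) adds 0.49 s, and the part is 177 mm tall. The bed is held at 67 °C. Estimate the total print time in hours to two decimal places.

8.51 hours

Extrusion cross-section: 0.32 × 0.36 → 0.1152 mm².
Total extruded path = 272000/0.1152 = 2361111.1 mm.
Extrusion time = 2361111.1 / 77.8 = 30348.5 s.
Layers = ⌈177/0.32⌉ = 554.
Non-print overhead = 554 × 0.49 = 271.46 s.
Total = 30348.5 + 271.46 = 30619.96 s = 8.51 hours.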